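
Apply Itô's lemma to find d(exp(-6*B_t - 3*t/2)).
d(exp(-6*B_t - 3*t/2)) = (33*exp(-6*B_t - 3*t/2)/2) dt + (-6*exp(-6*B_t - 3*t/2)) dB_t

Itô's formula for f(t, x): d f(t, B_t) = (f_t + (1/2) f_xx) dt + f_x dB_t. Compute partials of f(t, x) = exp(-3*t/2 - 6*x):
  f_t(t,x)  = -3*exp(-3*t/2 - 6*x)/2
  f_x(t,x)  = -6*exp(-3*t/2 - 6*x)
  f_xx(t,x) = 36*exp(-3*t/2 - 6*x)
Assemble drift = f_t + (1/2) f_xx = 33*exp(-3*t/2 - 6*x)/2 and diffusion = f_x = -6*exp(-3*t/2 - 6*x). Substituting x = B_t:
  d(exp(-6*B_t - 3*t/2)) = (33*exp(-6*B_t - 3*t/2)/2) dt + (-6*exp(-6*B_t - 3*t/2)) dB_t.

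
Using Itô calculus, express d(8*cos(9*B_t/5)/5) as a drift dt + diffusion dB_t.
d(8*cos(9*B_t/5)/5) = (-324*cos(9*B_t/5)/125) dt + (-72*sin(9*B_t/5)/25) dB_t

Itô's formula for f(B_t) gives d f(B_t) = f'(B_t) dB_t + (1/2) f''(B_t) dt. Compute derivatives of f(x) = 8*cos(9*x/5)/5:
  f'(x)  = -72*sin(9*x/5)/25
  f''(x) = -648*cos(9*x/5)/125
Substitute x = B_t and multiply the f'' term by 1/2:
  drift     = (1/2) * (-648*cos(9*x/5)/125) evaluated at B_t = -324*cos(9*B_t/5)/125
  diffusion = (-72*sin(9*x/5)/25) evaluated at B_t = -72*sin(9*B_t/5)/25
Therefore d(8*cos(9*B_t/5)/5) = (-324*cos(9*B_t/5)/125) dt + (-72*sin(9*B_t/5)/25) dB_t.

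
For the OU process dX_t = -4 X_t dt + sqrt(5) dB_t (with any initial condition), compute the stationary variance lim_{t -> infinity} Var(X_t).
lim Var(X_t) = 5/8

The OU SDE dX = -theta X dt + sigma dB admits the integrating factor exp(theta t): d(exp(theta t) X_t) = sigma exp(theta t) dB_t. Integrating from 0 to t gives X_t = x_0 * exp(-theta t) + sigma * int_0^t exp(-theta (t-s)) dB_s for any initial x_0. The Itô integral has variance (by the Itô isometry) sigma^2 * int_0^t exp(-2 theta (t - s)) ds = sigma^2 * (1 - exp(-2 theta t)) / (2 theta), independent of x_0.
With theta = 4, sigma = sqrt(5):
  Var(X_t) = (sqrt(5))^2 * (1 - exp(-2*4 t)) / (2 * 4) = 5/8 - 5*exp(-8*t)/8.
As t -> infinity, exp(-2*4 t) -> 0, so the stationary variance is sigma^2 / (2 theta) = 5/8.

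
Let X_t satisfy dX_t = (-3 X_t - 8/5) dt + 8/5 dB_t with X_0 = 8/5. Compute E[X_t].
E[X_t] = -8/15 + 32*exp(-3*t)/15

Taking expectations and using E[dB_t] = 0, the mean m(t) = E[X_t] satisfies the ODE m'(t) = a m(t) + b with m(0) = x_0. With a = -3, b = -8/5, x_0 = 8/5, the solution is
  m(t) = x_0 * exp(a t) + (b/a) * (exp(a t) - 1)
       = (8/5) * exp((-3) t) + ((-8/5)/(-3)) * (exp((-3) t) - 1)
       = -8/15 + 32*exp(-3*t)/15.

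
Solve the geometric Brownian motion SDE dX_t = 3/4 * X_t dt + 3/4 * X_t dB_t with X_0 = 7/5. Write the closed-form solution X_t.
X_t = 7/5 * exp((15/32) * t + (3/4) * B_t)

For GBM dX = mu X dt + sigma X dB with X_0 = x_0, apply Itô to Y = log X: dY = (mu - sigma^2/2) dt + sigma dB, so Y_t = log(x_0) + (mu - sigma^2/2) t + sigma B_t and hence X_t = x_0 * exp((mu - sigma^2/2) t + sigma B_t).
With mu = 3/4, sigma = 3/4, x_0 = 7/5, this gives:
  X_t = 7/5 * exp((15/32) * t + (3/4) * B_t).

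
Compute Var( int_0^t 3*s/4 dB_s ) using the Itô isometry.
Var = 3*t^3/16

The Itô integral of a deterministic integrand f(s) has mean 0 because each increment f(s) * (B_{s+ds} - B_s) has mean 0. By the Itô isometry:
  Var( int_0^t f(s) dB_s ) = E[ (int_0^t f(s) dB_s)^2 ] = int_0^t f(s)^2 ds.
Here f(s) = 3*s/4, so f(s)^2 = 9*s^2/16. Integrate:
  int_0^t (9*s^2/16) ds = 3*t^3/16.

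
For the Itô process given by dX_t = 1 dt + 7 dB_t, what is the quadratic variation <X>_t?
<X>_t = 49*t

For an Itô process dX_t = a(t) dt + b(t) dB_t, the quadratic variation is <X>_t = int_0^t b(s)^2 ds (the drift term does not contribute). Here b(s) = 7, so
  b(s)^2 = 49.
Integrating from 0 to t:
  <X>_t = int_0^t (49) ds = 49*t.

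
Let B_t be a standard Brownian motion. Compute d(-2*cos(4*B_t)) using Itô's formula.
d(-2*cos(4*B_t)) = (16*cos(4*B_t)) dt + (8*sin(4*B_t)) dB_t

Itô's formula for f(B_t) gives d f(B_t) = f'(B_t) dB_t + (1/2) f''(B_t) dt. Compute derivatives of f(x) = -2*cos(4*x):
  f'(x)  = 8*sin(4*x)
  f''(x) = 32*cos(4*x)
Substitute x = B_t and multiply the f'' term by 1/2:
  drift     = (1/2) * (32*cos(4*x)) evaluated at B_t = 16*cos(4*B_t)
  diffusion = (8*sin(4*x)) evaluated at B_t = 8*sin(4*B_t)
Therefore d(-2*cos(4*B_t)) = (16*cos(4*B_t)) dt + (8*sin(4*B_t)) dB_t.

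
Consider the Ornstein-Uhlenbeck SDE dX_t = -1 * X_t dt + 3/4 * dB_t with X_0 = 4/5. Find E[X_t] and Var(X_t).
E[X_t] = 4*exp(-t)/5; Var(X_t) = 9/32 - 9*exp(-2*t)/32

The OU SDE dX = -theta X dt + sigma dB admits the integrating factor exp(theta t): d(exp(theta t) X_t) = sigma exp(theta t) dB_t. Integrating from 0 to t:
  X_t = x_0 * exp(-theta t) + sigma * int_0^t exp(-theta (t-s)) dB_s.
The Itô integral has mean 0 and (by the Itô isometry) variance sigma^2 * int_0^t exp(-2 theta (t - s)) ds = sigma^2 * (1 - exp(-2 theta t)) / (2 theta).
With theta = 1, sigma = 3/4, x_0 = 4/5:
  E[X_t] = 4/5 * exp(-1 t) = 4*exp(-t)/5
  Var(X_t) = (3/4)^2 * (1 - exp(-2*1 t)) / (2 * 1) = 9/32 - 9*exp(-2*t)/32.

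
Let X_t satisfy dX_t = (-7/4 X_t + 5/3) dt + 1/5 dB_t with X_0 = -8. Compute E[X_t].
E[X_t] = 20/21 - 188*exp(-7*t/4)/21

Taking expectations and using E[dB_t] = 0, the mean m(t) = E[X_t] satisfies the ODE m'(t) = a m(t) + b with m(0) = x_0. With a = -7/4, b = 5/3, x_0 = -8, the solution is
  m(t) = x_0 * exp(a t) + (b/a) * (exp(a t) - 1)
       = (-8) * exp((-7/4) t) + ((5/3)/(-7/4)) * (exp((-7/4) t) - 1)
       = 20/21 - 188*exp(-7*t/4)/21.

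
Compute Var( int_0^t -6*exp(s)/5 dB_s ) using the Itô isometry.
Var = 18*exp(2*t)/25 - 18/25

The Itô integral of a deterministic integrand f(s) has mean 0 because each increment f(s) * (B_{s+ds} - B_s) has mean 0. By the Itô isometry:
  Var( int_0^t f(s) dB_s ) = E[ (int_0^t f(s) dB_s)^2 ] = int_0^t f(s)^2 ds.
Here f(s) = -6*exp(s)/5, so f(s)^2 = 36*exp(2*s)/25. Integrate:
  int_0^t (36*exp(2*s)/25) ds = 18*exp(2*t)/25 - 18/25.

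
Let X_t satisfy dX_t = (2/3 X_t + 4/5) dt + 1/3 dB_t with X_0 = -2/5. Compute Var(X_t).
Var(X_t) = exp(4*t/3)/12 - 1/12

The variance V(t) = Var(X_t) satisfies V'(t) = 2 a V(t) + c^2 with V(0) = 0 (drift coefficient is linear in X, diffusion is constant). With a = 2/3, c = 1/3, the solution is
  V(t) = (c^2 / (2 a)) * (exp(2 a t) - 1)
       = ((1/3)^2 / (2*(2/3))) * (exp((4/3) t) - 1)
       = exp(4*t/3)/12 - 1/12.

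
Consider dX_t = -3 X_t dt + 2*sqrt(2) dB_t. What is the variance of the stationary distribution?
lim Var(X_t) = 4/3

The OU SDE dX = -theta X dt + sigma dB admits the integrating factor exp(theta t): d(exp(theta t) X_t) = sigma exp(theta t) dB_t. Integrating from 0 to t gives X_t = x_0 * exp(-theta t) + sigma * int_0^t exp(-theta (t-s)) dB_s for any initial x_0. The Itô integral has variance (by the Itô isometry) sigma^2 * int_0^t exp(-2 theta (t - s)) ds = sigma^2 * (1 - exp(-2 theta t)) / (2 theta), independent of x_0.
With theta = 3, sigma = 2*sqrt(2):
  Var(X_t) = (2*sqrt(2))^2 * (1 - exp(-2*3 t)) / (2 * 3) = 4/3 - 4*exp(-6*t)/3.
As t -> infinity, exp(-2*3 t) -> 0, so the stationary variance is sigma^2 / (2 theta) = 4/3.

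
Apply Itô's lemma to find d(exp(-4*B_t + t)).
d(exp(-4*B_t + t)) = (9*exp(-4*B_t + t)) dt + (-4*exp(-4*B_t + t)) dB_t

Itô's formula for f(t, x): d f(t, B_t) = (f_t + (1/2) f_xx) dt + f_x dB_t. Compute partials of f(t, x) = exp(t - 4*x):
  f_t(t,x)  = exp(t - 4*x)
  f_x(t,x)  = -4*exp(t - 4*x)
  f_xx(t,x) = 16*exp(t - 4*x)
Assemble drift = f_t + (1/2) f_xx = 9*exp(t - 4*x) and diffusion = f_x = -4*exp(t - 4*x). Substituting x = B_t:
  d(exp(-4*B_t + t)) = (9*exp(-4*B_t + t)) dt + (-4*exp(-4*B_t + t)) dB_t.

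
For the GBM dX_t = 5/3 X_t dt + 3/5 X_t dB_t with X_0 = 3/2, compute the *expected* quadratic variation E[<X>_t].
E[<X>_t] = 243*exp(277*t/75)/1108 - 243/1108

<X>_t = int_0^t ((3/5) * X_s)^2 ds. Taking expectation inside the integral: E[<X>_t] = (3/5)^2 * int_0^t E[X_s^2] ds. For GBM, E[X_s^2] = x_0^2 * exp((2 mu + sigma^2) s). Integrating:
  E[<X>_t] = (3/5)^2 * (3/2)^2 * (exp((2*(5/3) + (3/5)^2) t) - 1) / (2*(5/3) + (3/5)^2)
           = (3/5)^2 * (3/2)^2 * (exp((277/75) t) - 1) / (277/75) = 243*exp(277*t/75)/1108 - 243/1108.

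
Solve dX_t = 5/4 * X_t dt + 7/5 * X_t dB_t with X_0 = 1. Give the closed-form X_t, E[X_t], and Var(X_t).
X_t = 1 * exp((27/100) t + (7/5) B_t); E[X_t] = exp(5*t/4); Var(X_t) = exp(223*t/50) - exp(5*t/2)

For GBM dX = mu X dt + sigma X dB with X_0 = x_0, apply Itô to Y = log X: dY = (mu - sigma^2/2) dt + sigma dB, so Y_t = log(x_0) + (mu - sigma^2/2) t + sigma B_t and hence X_t = x_0 * exp((mu - sigma^2/2) t + sigma B_t).
With mu = 5/4, sigma = 7/5, x_0 = 1, this gives:
  X_t = 1 * exp((27/100) * t + (7/5) * B_t).
Since sigma*B_t ~ Normal(0, sigma^2 t), E[exp(sigma*B_t)] = exp(sigma^2 t / 2); so E[X_t] = x_0 * exp((mu - sigma^2/2) t) * exp(sigma^2 t / 2) = x_0 * exp(mu t) = exp(5*t/4).
Var(X_t) = E[X_t^2] - (E[X_t])^2 = x_0^2 * exp(2 mu t) * (exp(sigma^2 t) - 1) = exp(223*t/50) - exp(5*t/2).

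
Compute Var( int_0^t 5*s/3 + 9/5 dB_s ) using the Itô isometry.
Var = t*(625*t^2 + 2025*t + 2187)/675

The Itô integral of a deterministic integrand f(s) has mean 0 because each increment f(s) * (B_{s+ds} - B_s) has mean 0. By the Itô isometry:
  Var( int_0^t f(s) dB_s ) = E[ (int_0^t f(s) dB_s)^2 ] = int_0^t f(s)^2 ds.
Here f(s) = 5*s/3 + 9/5, so f(s)^2 = (25*s + 27)^2/225. Integrate:
  int_0^t ((25*s + 27)^2/225) ds = t*(625*t^2 + 2025*t + 2187)/675.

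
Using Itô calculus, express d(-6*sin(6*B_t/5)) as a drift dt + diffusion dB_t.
d(-6*sin(6*B_t/5)) = (108*sin(6*B_t/5)/25) dt + (-36*cos(6*B_t/5)/5) dB_t

Itô's formula for f(B_t) gives d f(B_t) = f'(B_t) dB_t + (1/2) f''(B_t) dt. Compute derivatives of f(x) = -6*sin(6*x/5):
  f'(x)  = -36*cos(6*x/5)/5
  f''(x) = 216*sin(6*x/5)/25
Substitute x = B_t and multiply the f'' term by 1/2:
  drift     = (1/2) * (216*sin(6*x/5)/25) evaluated at B_t = 108*sin(6*B_t/5)/25
  diffusion = (-36*cos(6*x/5)/5) evaluated at B_t = -36*cos(6*B_t/5)/5
Therefore d(-6*sin(6*B_t/5)) = (108*sin(6*B_t/5)/25) dt + (-36*cos(6*B_t/5)/5) dB_t.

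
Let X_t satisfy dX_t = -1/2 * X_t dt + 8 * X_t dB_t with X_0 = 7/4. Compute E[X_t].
E[X_t] = 7*exp(-t/2)/4

For GBM dX = mu X dt + sigma X dB with X_0 = x_0, apply Itô to Y = log X: dY = (mu - sigma^2/2) dt + sigma dB, so Y_t = log(x_0) + (mu - sigma^2/2) t + sigma B_t and hence X_t = x_0 * exp((mu - sigma^2/2) t + sigma B_t).
With mu = -1/2, sigma = 8, x_0 = 7/4, this gives:
  X_t = 7/4 * exp((-65/2) * t + (8) * B_t).
Since sigma*B_t ~ Normal(0, sigma^2 t), E[exp(sigma*B_t)] = exp(sigma^2 t / 2); so E[X_t] = x_0 * exp((mu - sigma^2/2) t) * exp(sigma^2 t / 2) = x_0 * exp(mu t) = 7*exp(-t/2)/4.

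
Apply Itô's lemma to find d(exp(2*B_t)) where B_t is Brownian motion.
d(exp(2*B_t)) = (2*exp(2*B_t)) dt + (2*exp(2*B_t)) dB_t

Itô's formula for f(B_t) gives d f(B_t) = f'(B_t) dB_t + (1/2) f''(B_t) dt. Compute derivatives of f(x) = exp(2*x):
  f'(x)  = 2*exp(2*x)
  f''(x) = 4*exp(2*x)
Substitute x = B_t and multiply the f'' term by 1/2:
  drift     = (1/2) * (4*exp(2*x)) evaluated at B_t = 2*exp(2*B_t)
  diffusion = (2*exp(2*x)) evaluated at B_t = 2*exp(2*B_t)
Therefore d(exp(2*B_t)) = (2*exp(2*B_t)) dt + (2*exp(2*B_t)) dB_t.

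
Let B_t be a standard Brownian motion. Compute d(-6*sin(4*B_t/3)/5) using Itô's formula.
d(-6*sin(4*B_t/3)/5) = (16*sin(4*B_t/3)/15) dt + (-8*cos(4*B_t/3)/5) dB_t

Itô's formula for f(B_t) gives d f(B_t) = f'(B_t) dB_t + (1/2) f''(B_t) dt. Compute derivatives of f(x) = -6*sin(4*x/3)/5:
  f'(x)  = -8*cos(4*x/3)/5
  f''(x) = 32*sin(4*x/3)/15
Substitute x = B_t and multiply the f'' term by 1/2:
  drift     = (1/2) * (32*sin(4*x/3)/15) evaluated at B_t = 16*sin(4*B_t/3)/15
  diffusion = (-8*cos(4*x/3)/5) evaluated at B_t = -8*cos(4*B_t/3)/5
Therefore d(-6*sin(4*B_t/3)/5) = (16*sin(4*B_t/3)/15) dt + (-8*cos(4*B_t/3)/5) dB_t.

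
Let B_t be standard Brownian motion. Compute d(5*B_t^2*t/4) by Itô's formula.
d(5*B_t^2*t/4) = (5*B_t^2/4 + 5*t/4) dt + (5*B_t*t/2) dB_t

Itô's formula for f(t, x): d f(t, B_t) = (f_t + (1/2) f_xx) dt + f_x dB_t. Compute partials of f(t, x) = 5*t*x^2/4:
  f_t(t,x)  = 5*x^2/4
  f_x(t,x)  = 5*t*x/2
  f_xx(t,x) = 5*t/2
Assemble drift = f_t + (1/2) f_xx = 5*t/4 + 5*x^2/4 and diffusion = f_x = 5*t*x/2. Substituting x = B_t:
  d(5*B_t^2*t/4) = (5*B_t^2/4 + 5*t/4) dt + (5*B_t*t/2) dB_t.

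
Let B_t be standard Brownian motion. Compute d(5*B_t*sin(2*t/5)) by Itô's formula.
d(5*B_t*sin(2*t/5)) = (2*B_t*cos(2*t/5)) dt + (5*sin(2*t/5)) dB_t

Itô's formula for f(t, x): d f(t, B_t) = (f_t + (1/2) f_xx) dt + f_x dB_t. Compute partials of f(t, x) = 5*x*sin(2*t/5):
  f_t(t,x)  = 2*x*cos(2*t/5)
  f_x(t,x)  = 5*sin(2*t/5)
  f_xx(t,x) = 0
Assemble drift = f_t + (1/2) f_xx = 2*x*cos(2*t/5) and diffusion = f_x = 5*sin(2*t/5). Substituting x = B_t:
  d(5*B_t*sin(2*t/5)) = (2*B_t*cos(2*t/5)) dt + (5*sin(2*t/5)) dB_t.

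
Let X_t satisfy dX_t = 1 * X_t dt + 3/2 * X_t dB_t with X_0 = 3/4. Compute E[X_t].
E[X_t] = 3*exp(t)/4

For GBM dX = mu X dt + sigma X dB with X_0 = x_0, apply Itô to Y = log X: dY = (mu - sigma^2/2) dt + sigma dB, so Y_t = log(x_0) + (mu - sigma^2/2) t + sigma B_t and hence X_t = x_0 * exp((mu - sigma^2/2) t + sigma B_t).
With mu = 1, sigma = 3/2, x_0 = 3/4, this gives:
  X_t = 3/4 * exp((-1/8) * t + (3/2) * B_t).
Since sigma*B_t ~ Normal(0, sigma^2 t), E[exp(sigma*B_t)] = exp(sigma^2 t / 2); so E[X_t] = x_0 * exp((mu - sigma^2/2) t) * exp(sigma^2 t / 2) = x_0 * exp(mu t) = 3*exp(t)/4.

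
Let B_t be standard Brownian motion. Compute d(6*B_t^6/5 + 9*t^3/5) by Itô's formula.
d(6*B_t^6/5 + 9*t^3/5) = (18*B_t^4 + 27*t^2/5) dt + (36*B_t^5/5) dB_t

Itô's formula for f(t, x): d f(t, B_t) = (f_t + (1/2) f_xx) dt + f_x dB_t. Compute partials of f(t, x) = 9*t^3/5 + 6*x^6/5:
  f_t(t,x)  = 27*t^2/5
  f_x(t,x)  = 36*x^5/5
  f_xx(t,x) = 36*x^4
Assemble drift = f_t + (1/2) f_xx = 27*t^2/5 + 18*x^4 and diffusion = f_x = 36*x^5/5. Substituting x = B_t:
  d(6*B_t^6/5 + 9*t^3/5) = (18*B_t^4 + 27*t^2/5) dt + (36*B_t^5/5) dB_t.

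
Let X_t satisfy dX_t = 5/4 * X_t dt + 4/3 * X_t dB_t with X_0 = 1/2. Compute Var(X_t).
Var(X_t) = (exp(16*t/9) - 1)*exp(5*t/2)/4

For GBM dX = mu X dt + sigma X dB with X_0 = x_0, apply Itô to Y = log X: dY = (mu - sigma^2/2) dt + sigma dB, so Y_t = log(x_0) + (mu - sigma^2/2) t + sigma B_t and hence X_t = x_0 * exp((mu - sigma^2/2) t + sigma B_t).
With mu = 5/4, sigma = 4/3, x_0 = 1/2, this gives:
  X_t = 1/2 * exp((13/36) * t + (4/3) * B_t).
Since sigma*B_t ~ Normal(0, sigma^2 t), E[exp(sigma*B_t)] = exp(sigma^2 t / 2); so E[X_t] = x_0 * exp((mu - sigma^2/2) t) * exp(sigma^2 t / 2) = x_0 * exp(mu t) = exp(5*t/4)/2.
Var(X_t) = E[X_t^2] - (E[X_t])^2 = x_0^2 * exp(2 mu t) * (exp(sigma^2 t) - 1) = (exp(16*t/9) - 1)*exp(5*t/2)/4.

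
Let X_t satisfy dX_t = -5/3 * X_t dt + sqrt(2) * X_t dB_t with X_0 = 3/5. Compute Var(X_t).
Var(X_t) = (9*exp(2*t) - 9)*exp(-10*t/3)/25

For GBM dX = mu X dt + sigma X dB with X_0 = x_0, apply Itô to Y = log X: dY = (mu - sigma^2/2) dt + sigma dB, so Y_t = log(x_0) + (mu - sigma^2/2) t + sigma B_t and hence X_t = x_0 * exp((mu - sigma^2/2) t + sigma B_t).
With mu = -5/3, sigma = sqrt(2), x_0 = 3/5, this gives:
  X_t = 3/5 * exp((-8/3) * t + (sqrt(2)) * B_t).
Since sigma*B_t ~ Normal(0, sigma^2 t), E[exp(sigma*B_t)] = exp(sigma^2 t / 2); so E[X_t] = x_0 * exp((mu - sigma^2/2) t) * exp(sigma^2 t / 2) = x_0 * exp(mu t) = 3*exp(-5*t/3)/5.
Var(X_t) = E[X_t^2] - (E[X_t])^2 = x_0^2 * exp(2 mu t) * (exp(sigma^2 t) - 1) = (9*exp(2*t) - 9)*exp(-10*t/3)/25.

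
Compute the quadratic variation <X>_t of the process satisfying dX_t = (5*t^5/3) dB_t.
<X>_t = 25*t^11/99

For an Itô process dX_t = a(t) dt + b(t) dB_t, the quadratic variation is <X>_t = int_0^t b(s)^2 ds (the drift term does not contribute). Here b(s) = 5*s^5/3, so
  b(s)^2 = 25*s^10/9.
Integrating from 0 to t:
  <X>_t = int_0^t (25*s^10/9) ds = 25*t^11/99.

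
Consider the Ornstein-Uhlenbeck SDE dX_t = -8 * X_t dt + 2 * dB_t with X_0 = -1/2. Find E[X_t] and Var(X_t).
E[X_t] = -exp(-8*t)/2; Var(X_t) = 1/4 - exp(-16*t)/4

The OU SDE dX = -theta X dt + sigma dB admits the integrating factor exp(theta t): d(exp(theta t) X_t) = sigma exp(theta t) dB_t. Integrating from 0 to t:
  X_t = x_0 * exp(-theta t) + sigma * int_0^t exp(-theta (t-s)) dB_s.
The Itô integral has mean 0 and (by the Itô isometry) variance sigma^2 * int_0^t exp(-2 theta (t - s)) ds = sigma^2 * (1 - exp(-2 theta t)) / (2 theta).
With theta = 8, sigma = 2, x_0 = -1/2:
  E[X_t] = -1/2 * exp(-8 t) = -exp(-8*t)/2
  Var(X_t) = (2)^2 * (1 - exp(-2*8 t)) / (2 * 8) = 1/4 - exp(-16*t)/4.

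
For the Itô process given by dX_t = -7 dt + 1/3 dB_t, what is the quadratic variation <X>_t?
<X>_t = t/9

For an Itô process dX_t = a(t) dt + b(t) dB_t, the quadratic variation is <X>_t = int_0^t b(s)^2 ds (the drift term does not contribute). Here b(s) = 1/3, so
  b(s)^2 = 1/9.
Integrating from 0 to t:
  <X>_t = int_0^t (1/9) ds = t/9.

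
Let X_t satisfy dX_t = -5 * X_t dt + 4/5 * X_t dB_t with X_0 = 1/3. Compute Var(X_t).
Var(X_t) = (exp(16*t/25) - 1)*exp(-10*t)/9

For GBM dX = mu X dt + sigma X dB with X_0 = x_0, apply Itô to Y = log X: dY = (mu - sigma^2/2) dt + sigma dB, so Y_t = log(x_0) + (mu - sigma^2/2) t + sigma B_t and hence X_t = x_0 * exp((mu - sigma^2/2) t + sigma B_t).
With mu = -5, sigma = 4/5, x_0 = 1/3, this gives:
  X_t = 1/3 * exp((-133/25) * t + (4/5) * B_t).
Since sigma*B_t ~ Normal(0, sigma^2 t), E[exp(sigma*B_t)] = exp(sigma^2 t / 2); so E[X_t] = x_0 * exp((mu - sigma^2/2) t) * exp(sigma^2 t / 2) = x_0 * exp(mu t) = exp(-5*t)/3.
Var(X_t) = E[X_t^2] - (E[X_t])^2 = x_0^2 * exp(2 mu t) * (exp(sigma^2 t) - 1) = (exp(16*t/25) - 1)*exp(-10*t)/9.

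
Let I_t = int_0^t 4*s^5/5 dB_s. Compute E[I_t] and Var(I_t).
E[I_t] = 0; Var(I_t) = 16*t^11/275

The Itô integral of a deterministic integrand f(s) has mean 0 because each increment f(s) * (B_{s+ds} - B_s) has mean 0. By the Itô isometry:
  Var( int_0^t f(s) dB_s ) = E[ (int_0^t f(s) dB_s)^2 ] = int_0^t f(s)^2 ds.
Here f(s) = 4*s^5/5, so f(s)^2 = 16*s^10/25. Integrate:
  int_0^t (16*s^10/25) ds = 16*t^11/275.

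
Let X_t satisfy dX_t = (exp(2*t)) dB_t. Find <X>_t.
<X>_t = exp(4*t)/4 - 1/4

For an Itô process dX_t = a(t) dt + b(t) dB_t, the quadratic variation is <X>_t = int_0^t b(s)^2 ds (the drift term does not contribute). Here b(s) = exp(2*s), so
  b(s)^2 = exp(4*s).
Integrating from 0 to t:
  <X>_t = int_0^t (exp(4*s)) ds = exp(4*t)/4 - 1/4.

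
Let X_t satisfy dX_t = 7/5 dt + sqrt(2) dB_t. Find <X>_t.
<X>_t = 2*t

For an Itô process dX_t = a(t) dt + b(t) dB_t, the quadratic variation is <X>_t = int_0^t b(s)^2 ds (the drift term does not contribute). Here b(s) = sqrt(2), so
  b(s)^2 = 2.
Integrating from 0 to t:
  <X>_t = int_0^t (2) ds = 2*t.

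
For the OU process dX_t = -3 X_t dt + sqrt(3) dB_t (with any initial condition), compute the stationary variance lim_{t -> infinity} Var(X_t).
lim Var(X_t) = 1/2

The OU SDE dX = -theta X dt + sigma dB admits the integrating factor exp(theta t): d(exp(theta t) X_t) = sigma exp(theta t) dB_t. Integrating from 0 to t gives X_t = x_0 * exp(-theta t) + sigma * int_0^t exp(-theta (t-s)) dB_s for any initial x_0. The Itô integral has variance (by the Itô isometry) sigma^2 * int_0^t exp(-2 theta (t - s)) ds = sigma^2 * (1 - exp(-2 theta t)) / (2 theta), independent of x_0.
With theta = 3, sigma = sqrt(3):
  Var(X_t) = (sqrt(3))^2 * (1 - exp(-2*3 t)) / (2 * 3) = 1/2 - exp(-6*t)/2.
As t -> infinity, exp(-2*3 t) -> 0, so the stationary variance is sigma^2 / (2 theta) = 1/2.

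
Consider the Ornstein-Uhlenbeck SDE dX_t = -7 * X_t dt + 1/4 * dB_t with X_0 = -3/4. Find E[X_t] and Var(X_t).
E[X_t] = -3*exp(-7*t)/4; Var(X_t) = 1/224 - exp(-14*t)/224

The OU SDE dX = -theta X dt + sigma dB admits the integrating factor exp(theta t): d(exp(theta t) X_t) = sigma exp(theta t) dB_t. Integrating from 0 to t:
  X_t = x_0 * exp(-theta t) + sigma * int_0^t exp(-theta (t-s)) dB_s.
The Itô integral has mean 0 and (by the Itô isometry) variance sigma^2 * int_0^t exp(-2 theta (t - s)) ds = sigma^2 * (1 - exp(-2 theta t)) / (2 theta).
With theta = 7, sigma = 1/4, x_0 = -3/4:
  E[X_t] = -3/4 * exp(-7 t) = -3*exp(-7*t)/4
  Var(X_t) = (1/4)^2 * (1 - exp(-2*7 t)) / (2 * 7) = 1/224 - exp(-14*t)/224.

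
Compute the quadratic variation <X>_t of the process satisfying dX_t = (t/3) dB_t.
<X>_t = t^3/27

For an Itô process dX_t = a(t) dt + b(t) dB_t, the quadratic variation is <X>_t = int_0^t b(s)^2 ds (the drift term does not contribute). Here b(s) = s/3, so
  b(s)^2 = s^2/9.
Integrating from 0 to t:
  <X>_t = int_0^t (s^2/9) ds = t^3/27.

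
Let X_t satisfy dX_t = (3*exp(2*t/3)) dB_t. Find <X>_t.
<X>_t = 27*exp(4*t/3)/4 - 27/4

For an Itô process dX_t = a(t) dt + b(t) dB_t, the quadratic variation is <X>_t = int_0^t b(s)^2 ds (the drift term does not contribute). Here b(s) = 3*exp(2*s/3), so
  b(s)^2 = 9*exp(4*s/3).
Integrating from 0 to t:
  <X>_t = int_0^t (9*exp(4*s/3)) ds = 27*exp(4*t/3)/4 - 27/4.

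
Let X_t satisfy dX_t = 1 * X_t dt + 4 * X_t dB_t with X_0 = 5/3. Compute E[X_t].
E[X_t] = 5*exp(t)/3

For GBM dX = mu X dt + sigma X dB with X_0 = x_0, apply Itô to Y = log X: dY = (mu - sigma^2/2) dt + sigma dB, so Y_t = log(x_0) + (mu - sigma^2/2) t + sigma B_t and hence X_t = x_0 * exp((mu - sigma^2/2) t + sigma B_t).
With mu = 1, sigma = 4, x_0 = 5/3, this gives:
  X_t = 5/3 * exp((-7) * t + (4) * B_t).
Since sigma*B_t ~ Normal(0, sigma^2 t), E[exp(sigma*B_t)] = exp(sigma^2 t / 2); so E[X_t] = x_0 * exp((mu - sigma^2/2) t) * exp(sigma^2 t / 2) = x_0 * exp(mu t) = 5*exp(t)/3.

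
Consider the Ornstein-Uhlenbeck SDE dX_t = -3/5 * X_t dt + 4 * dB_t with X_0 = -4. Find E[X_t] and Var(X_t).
E[X_t] = -4*exp(-3*t/5); Var(X_t) = 40/3 - 40*exp(-6*t/5)/3

The OU SDE dX = -theta X dt + sigma dB admits the integrating factor exp(theta t): d(exp(theta t) X_t) = sigma exp(theta t) dB_t. Integrating from 0 to t:
  X_t = x_0 * exp(-theta t) + sigma * int_0^t exp(-theta (t-s)) dB_s.
The Itô integral has mean 0 and (by the Itô isometry) variance sigma^2 * int_0^t exp(-2 theta (t - s)) ds = sigma^2 * (1 - exp(-2 theta t)) / (2 theta).
With theta = 3/5, sigma = 4, x_0 = -4:
  E[X_t] = -4 * exp(-3/5 t) = -4*exp(-3*t/5)
  Var(X_t) = (4)^2 * (1 - exp(-2*3/5 t)) / (2 * 3/5) = 40/3 - 40*exp(-6*t/5)/3.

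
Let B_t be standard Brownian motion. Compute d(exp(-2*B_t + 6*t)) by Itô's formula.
d(exp(-2*B_t + 6*t)) = (8*exp(-2*B_t + 6*t)) dt + (-2*exp(-2*B_t + 6*t)) dB_t

Itô's formula for f(t, x): d f(t, B_t) = (f_t + (1/2) f_xx) dt + f_x dB_t. Compute partials of f(t, x) = exp(6*t - 2*x):
  f_t(t,x)  = 6*exp(6*t - 2*x)
  f_x(t,x)  = -2*exp(6*t - 2*x)
  f_xx(t,x) = 4*exp(6*t - 2*x)
Assemble drift = f_t + (1/2) f_xx = 8*exp(6*t - 2*x) and diffusion = f_x = -2*exp(6*t - 2*x). Substituting x = B_t:
  d(exp(-2*B_t + 6*t)) = (8*exp(-2*B_t + 6*t)) dt + (-2*exp(-2*B_t + 6*t)) dB_t.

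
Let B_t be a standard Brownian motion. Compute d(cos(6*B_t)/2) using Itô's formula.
d(cos(6*B_t)/2) = (-9*cos(6*B_t)) dt + (-3*sin(6*B_t)) dB_t

Itô's formula for f(B_t) gives d f(B_t) = f'(B_t) dB_t + (1/2) f''(B_t) dt. Compute derivatives of f(x) = cos(6*x)/2:
  f'(x)  = -3*sin(6*x)
  f''(x) = -18*cos(6*x)
Substitute x = B_t and multiply the f'' term by 1/2:
  drift     = (1/2) * (-18*cos(6*x)) evaluated at B_t = -9*cos(6*B_t)
  diffusion = (-3*sin(6*x)) evaluated at B_t = -3*sin(6*B_t)
Therefore d(cos(6*B_t)/2) = (-9*cos(6*B_t)) dt + (-3*sin(6*B_t)) dB_t.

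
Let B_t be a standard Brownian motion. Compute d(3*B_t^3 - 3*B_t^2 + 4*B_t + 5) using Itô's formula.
d(3*B_t^3 - 3*B_t^2 + 4*B_t + 5) = (9*B_t - 3) dt + (9*B_t^2 - 6*B_t + 4) dB_t

Itô's formula for f(B_t) gives d f(B_t) = f'(B_t) dB_t + (1/2) f''(B_t) dt. Compute derivatives of f(x) = 3*x^3 - 3*x^2 + 4*x + 5:
  f'(x)  = 9*x^2 - 6*x + 4
  f''(x) = 18*x - 6
Substitute x = B_t and multiply the f'' term by 1/2:
  drift     = (1/2) * (18*x - 6) evaluated at B_t = 9*B_t - 3
  diffusion = (9*x^2 - 6*x + 4) evaluated at B_t = 9*B_t^2 - 6*B_t + 4
Therefore d(3*B_t^3 - 3*B_t^2 + 4*B_t + 5) = (9*B_t - 3) dt + (9*B_t^2 - 6*B_t + 4) dB_t.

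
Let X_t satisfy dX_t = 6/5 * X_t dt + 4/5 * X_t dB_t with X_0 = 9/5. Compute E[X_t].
E[X_t] = 9*exp(6*t/5)/5

For GBM dX = mu X dt + sigma X dB with X_0 = x_0, apply Itô to Y = log X: dY = (mu - sigma^2/2) dt + sigma dB, so Y_t = log(x_0) + (mu - sigma^2/2) t + sigma B_t and hence X_t = x_0 * exp((mu - sigma^2/2) t + sigma B_t).
With mu = 6/5, sigma = 4/5, x_0 = 9/5, this gives:
  X_t = 9/5 * exp((22/25) * t + (4/5) * B_t).
Since sigma*B_t ~ Normal(0, sigma^2 t), E[exp(sigma*B_t)] = exp(sigma^2 t / 2); so E[X_t] = x_0 * exp((mu - sigma^2/2) t) * exp(sigma^2 t / 2) = x_0 * exp(mu t) = 9*exp(6*t/5)/5.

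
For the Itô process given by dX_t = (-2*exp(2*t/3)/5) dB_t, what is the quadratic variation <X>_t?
<X>_t = 3*exp(4*t/3)/25 - 3/25

For an Itô process dX_t = a(t) dt + b(t) dB_t, the quadratic variation is <X>_t = int_0^t b(s)^2 ds (the drift term does not contribute). Here b(s) = -2*exp(2*s/3)/5, so
  b(s)^2 = 4*exp(4*s/3)/25.
Integrating from 0 to t:
  <X>_t = int_0^t (4*exp(4*s/3)/25) ds = 3*exp(4*t/3)/25 - 3/25.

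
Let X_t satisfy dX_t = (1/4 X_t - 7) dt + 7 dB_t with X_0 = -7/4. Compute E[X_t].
E[X_t] = 28 - 119*exp(t/4)/4

Taking expectations and using E[dB_t] = 0, the mean m(t) = E[X_t] satisfies the ODE m'(t) = a m(t) + b with m(0) = x_0. With a = 1/4, b = -7, x_0 = -7/4, the solution is
  m(t) = x_0 * exp(a t) + (b/a) * (exp(a t) - 1)
       = (-7/4) * exp((1/4) t) + ((-7)/(1/4)) * (exp((1/4) t) - 1)
       = 28 - 119*exp(t/4)/4.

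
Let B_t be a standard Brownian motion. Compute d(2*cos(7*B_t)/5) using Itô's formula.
d(2*cos(7*B_t)/5) = (-49*cos(7*B_t)/5) dt + (-14*sin(7*B_t)/5) dB_t

Itô's formula for f(B_t) gives d f(B_t) = f'(B_t) dB_t + (1/2) f''(B_t) dt. Compute derivatives of f(x) = 2*cos(7*x)/5:
  f'(x)  = -14*sin(7*x)/5
  f''(x) = -98*cos(7*x)/5
Substitute x = B_t and multiply the f'' term by 1/2:
  drift     = (1/2) * (-98*cos(7*x)/5) evaluated at B_t = -49*cos(7*B_t)/5
  diffusion = (-14*sin(7*x)/5) evaluated at B_t = -14*sin(7*B_t)/5
Therefore d(2*cos(7*B_t)/5) = (-49*cos(7*B_t)/5) dt + (-14*sin(7*B_t)/5) dB_t.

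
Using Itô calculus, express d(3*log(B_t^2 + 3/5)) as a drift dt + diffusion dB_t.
d(3*log(B_t^2 + 3/5)) = (15*(3 - 5*B_t^2)/(5*B_t^2 + 3)^2) dt + (30*B_t/(5*B_t^2 + 3)) dB_t

Itô's formula for f(B_t) gives d f(B_t) = f'(B_t) dB_t + (1/2) f''(B_t) dt. Compute derivatives of f(x) = 3*log(x^2 + 3/5):
  f'(x)  = 30*x/(5*x^2 + 3)
  f''(x) = 30*(3 - 5*x^2)/(5*x^2 + 3)^2
Substitute x = B_t and multiply the f'' term by 1/2:
  drift     = (1/2) * (30*(3 - 5*x^2)/(5*x^2 + 3)^2) evaluated at B_t = 15*(3 - 5*B_t^2)/(5*B_t^2 + 3)^2
  diffusion = (30*x/(5*x^2 + 3)) evaluated at B_t = 30*B_t/(5*B_t^2 + 3)
Therefore d(3*log(B_t^2 + 3/5)) = (15*(3 - 5*B_t^2)/(5*B_t^2 + 3)^2) dt + (30*B_t/(5*B_t^2 + 3)) dB_t.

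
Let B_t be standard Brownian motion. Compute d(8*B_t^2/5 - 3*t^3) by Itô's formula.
d(8*B_t^2/5 - 3*t^3) = (8/5 - 9*t^2) dt + (16*B_t/5) dB_t

Itô's formula for f(t, x): d f(t, B_t) = (f_t + (1/2) f_xx) dt + f_x dB_t. Compute partials of f(t, x) = -3*t^3 + 8*x^2/5:
  f_t(t,x)  = -9*t^2
  f_x(t,x)  = 16*x/5
  f_xx(t,x) = 16/5
Assemble drift = f_t + (1/2) f_xx = 8/5 - 9*t^2 and diffusion = f_x = 16*x/5. Substituting x = B_t:
  d(8*B_t^2/5 - 3*t^3) = (8/5 - 9*t^2) dt + (16*B_t/5) dB_t.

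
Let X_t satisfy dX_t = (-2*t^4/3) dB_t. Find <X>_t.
<X>_t = 4*t^9/81

For an Itô process dX_t = a(t) dt + b(t) dB_t, the quadratic variation is <X>_t = int_0^t b(s)^2 ds (the drift term does not contribute). Here b(s) = -2*s^4/3, so
  b(s)^2 = 4*s^8/9.
Integrating from 0 to t:
  <X>_t = int_0^t (4*s^8/9) ds = 4*t^9/81.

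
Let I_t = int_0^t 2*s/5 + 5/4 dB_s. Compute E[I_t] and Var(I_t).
E[I_t] = 0; Var(I_t) = t*(64*t^2 + 600*t + 1875)/1200

The Itô integral of a deterministic integrand f(s) has mean 0 because each increment f(s) * (B_{s+ds} - B_s) has mean 0. By the Itô isometry:
  Var( int_0^t f(s) dB_s ) = E[ (int_0^t f(s) dB_s)^2 ] = int_0^t f(s)^2 ds.
Here f(s) = 2*s/5 + 5/4, so f(s)^2 = (8*s + 25)^2/400. Integrate:
  int_0^t ((8*s + 25)^2/400) ds = t*(64*t^2 + 600*t + 1875)/1200.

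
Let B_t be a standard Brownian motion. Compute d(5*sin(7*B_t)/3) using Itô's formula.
d(5*sin(7*B_t)/3) = (-245*sin(7*B_t)/6) dt + (35*cos(7*B_t)/3) dB_t

Itô's formula for f(B_t) gives d f(B_t) = f'(B_t) dB_t + (1/2) f''(B_t) dt. Compute derivatives of f(x) = 5*sin(7*x)/3:
  f'(x)  = 35*cos(7*x)/3
  f''(x) = -245*sin(7*x)/3
Substitute x = B_t and multiply the f'' term by 1/2:
  drift     = (1/2) * (-245*sin(7*x)/3) evaluated at B_t = -245*sin(7*B_t)/6
  diffusion = (35*cos(7*x)/3) evaluated at B_t = 35*cos(7*B_t)/3
Therefore d(5*sin(7*B_t)/3) = (-245*sin(7*B_t)/6) dt + (35*cos(7*B_t)/3) dB_t.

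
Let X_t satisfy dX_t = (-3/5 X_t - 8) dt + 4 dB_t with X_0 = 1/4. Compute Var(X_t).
Var(X_t) = 40/3 - 40*exp(-6*t/5)/3

The variance V(t) = Var(X_t) satisfies V'(t) = 2 a V(t) + c^2 with V(0) = 0 (drift coefficient is linear in X, diffusion is constant). With a = -3/5, c = 4, the solution is
  V(t) = (c^2 / (2 a)) * (exp(2 a t) - 1)
       = (4^2 / (2*(-3/5))) * (exp((-6/5) t) - 1)
       = 40/3 - 40*exp(-6*t/5)/3.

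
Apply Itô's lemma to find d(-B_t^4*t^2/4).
d(-B_t^4*t^2/4) = (B_t^2*t*(-B_t^2 - 3*t)/2) dt + (-B_t^3*t^2) dB_t

Itô's formula for f(t, x): d f(t, B_t) = (f_t + (1/2) f_xx) dt + f_x dB_t. Compute partials of f(t, x) = -t^2*x^4/4:
  f_t(t,x)  = -t*x^4/2
  f_x(t,x)  = -t^2*x^3
  f_xx(t,x) = -3*t^2*x^2
Assemble drift = f_t + (1/2) f_xx = t*x^2*(-3*t - x^2)/2 and diffusion = f_x = -t^2*x^3. Substituting x = B_t:
  d(-B_t^4*t^2/4) = (B_t^2*t*(-B_t^2 - 3*t)/2) dt + (-B_t^3*t^2) dB_t.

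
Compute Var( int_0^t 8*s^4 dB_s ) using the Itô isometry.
Var = 64*t^9/9

The Itô integral of a deterministic integrand f(s) has mean 0 because each increment f(s) * (B_{s+ds} - B_s) has mean 0. By the Itô isometry:
  Var( int_0^t f(s) dB_s ) = E[ (int_0^t f(s) dB_s)^2 ] = int_0^t f(s)^2 ds.
Here f(s) = 8*s^4, so f(s)^2 = 64*s^8. Integrate:
  int_0^t (64*s^8) ds = 64*t^9/9.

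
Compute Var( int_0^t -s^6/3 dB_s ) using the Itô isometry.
Var = t^13/117

The Itô integral of a deterministic integrand f(s) has mean 0 because each increment f(s) * (B_{s+ds} - B_s) has mean 0. By the Itô isometry:
  Var( int_0^t f(s) dB_s ) = E[ (int_0^t f(s) dB_s)^2 ] = int_0^t f(s)^2 ds.
Here f(s) = -s^6/3, so f(s)^2 = s^12/9. Integrate:
  int_0^t (s^12/9) ds = t^13/117.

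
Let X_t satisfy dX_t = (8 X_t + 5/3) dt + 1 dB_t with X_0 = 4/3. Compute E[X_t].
E[X_t] = 37*exp(8*t)/24 - 5/24

Taking expectations and using E[dB_t] = 0, the mean m(t) = E[X_t] satisfies the ODE m'(t) = a m(t) + b with m(0) = x_0. With a = 8, b = 5/3, x_0 = 4/3, the solution is
  m(t) = x_0 * exp(a t) + (b/a) * (exp(a t) - 1)
       = (4/3) * exp(8 t) + ((5/3)/8) * (exp(8 t) - 1)
       = 37*exp(8*t)/24 - 5/24.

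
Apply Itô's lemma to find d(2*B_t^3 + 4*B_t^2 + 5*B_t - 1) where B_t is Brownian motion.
d(2*B_t^3 + 4*B_t^2 + 5*B_t - 1) = (6*B_t + 4) dt + (6*B_t^2 + 8*B_t + 5) dB_t

Itô's formula for f(B_t) gives d f(B_t) = f'(B_t) dB_t + (1/2) f''(B_t) dt. Compute derivatives of f(x) = 2*x^3 + 4*x^2 + 5*x - 1:
  f'(x)  = 6*x^2 + 8*x + 5
  f''(x) = 12*x + 8
Substitute x = B_t and multiply the f'' term by 1/2:
  drift     = (1/2) * (12*x + 8) evaluated at B_t = 6*B_t + 4
  diffusion = (6*x^2 + 8*x + 5) evaluated at B_t = 6*B_t^2 + 8*B_t + 5
Therefore d(2*B_t^3 + 4*B_t^2 + 5*B_t - 1) = (6*B_t + 4) dt + (6*B_t^2 + 8*B_t + 5) dB_t.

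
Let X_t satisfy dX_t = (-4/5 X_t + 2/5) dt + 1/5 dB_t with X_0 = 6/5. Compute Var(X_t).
Var(X_t) = 1/40 - exp(-8*t/5)/40

The variance V(t) = Var(X_t) satisfies V'(t) = 2 a V(t) + c^2 with V(0) = 0 (drift coefficient is linear in X, diffusion is constant). With a = -4/5, c = 1/5, the solution is
  V(t) = (c^2 / (2 a)) * (exp(2 a t) - 1)
       = ((1/5)^2 / (2*(-4/5))) * (exp((-8/5) t) - 1)
       = 1/40 - exp(-8*t/5)/40.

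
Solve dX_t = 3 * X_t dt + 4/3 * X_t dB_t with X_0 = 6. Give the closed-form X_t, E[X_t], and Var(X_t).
X_t = 6 * exp((19/9) t + (4/3) B_t); E[X_t] = 6*exp(3*t); Var(X_t) = 36*(exp(16*t/9) - 1)*exp(6*t)

For GBM dX = mu X dt + sigma X dB with X_0 = x_0, apply Itô to Y = log X: dY = (mu - sigma^2/2) dt + sigma dB, so Y_t = log(x_0) + (mu - sigma^2/2) t + sigma B_t and hence X_t = x_0 * exp((mu - sigma^2/2) t + sigma B_t).
With mu = 3, sigma = 4/3, x_0 = 6, this gives:
  X_t = 6 * exp((19/9) * t + (4/3) * B_t).
Since sigma*B_t ~ Normal(0, sigma^2 t), E[exp(sigma*B_t)] = exp(sigma^2 t / 2); so E[X_t] = x_0 * exp((mu - sigma^2/2) t) * exp(sigma^2 t / 2) = x_0 * exp(mu t) = 6*exp(3*t).
Var(X_t) = E[X_t^2] - (E[X_t])^2 = x_0^2 * exp(2 mu t) * (exp(sigma^2 t) - 1) = 36*(exp(16*t/9) - 1)*exp(6*t).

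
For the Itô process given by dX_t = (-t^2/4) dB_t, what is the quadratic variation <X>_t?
<X>_t = t^5/80

For an Itô process dX_t = a(t) dt + b(t) dB_t, the quadratic variation is <X>_t = int_0^t b(s)^2 ds (the drift term does not contribute). Here b(s) = -s^2/4, so
  b(s)^2 = s^4/16.
Integrating from 0 to t:
  <X>_t = int_0^t (s^4/16) ds = t^5/80.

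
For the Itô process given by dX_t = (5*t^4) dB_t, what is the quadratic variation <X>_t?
<X>_t = 25*t^9/9

For an Itô process dX_t = a(t) dt + b(t) dB_t, the quadratic variation is <X>_t = int_0^t b(s)^2 ds (the drift term does not contribute). Here b(s) = 5*s^4, so
  b(s)^2 = 25*s^8.
Integrating from 0 to t:
  <X>_t = int_0^t (25*s^8) ds = 25*t^9/9.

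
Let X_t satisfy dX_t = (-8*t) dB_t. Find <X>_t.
<X>_t = 64*t^3/3

For an Itô process dX_t = a(t) dt + b(t) dB_t, the quadratic variation is <X>_t = int_0^t b(s)^2 ds (the drift term does not contribute). Here b(s) = -8*s, so
  b(s)^2 = 64*s^2.
Integrating from 0 to t:
  <X>_t = int_0^t (64*s^2) ds = 64*t^3/3.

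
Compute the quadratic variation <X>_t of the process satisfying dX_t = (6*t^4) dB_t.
<X>_t = 4*t^9

For an Itô process dX_t = a(t) dt + b(t) dB_t, the quadratic variation is <X>_t = int_0^t b(s)^2 ds (the drift term does not contribute). Here b(s) = 6*s^4, so
  b(s)^2 = 36*s^8.
Integrating from 0 to t:
  <X>_t = int_0^t (36*s^8) ds = 4*t^9.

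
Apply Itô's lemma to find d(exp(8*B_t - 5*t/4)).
d(exp(8*B_t - 5*t/4)) = (123*exp(8*B_t - 5*t/4)/4) dt + (8*exp(8*B_t - 5*t/4)) dB_t

Itô's formula for f(t, x): d f(t, B_t) = (f_t + (1/2) f_xx) dt + f_x dB_t. Compute partials of f(t, x) = exp(-5*t/4 + 8*x):
  f_t(t,x)  = -5*exp(-5*t/4 + 8*x)/4
  f_x(t,x)  = 8*exp(-5*t/4 + 8*x)
  f_xx(t,x) = 64*exp(-5*t/4 + 8*x)
Assemble drift = f_t + (1/2) f_xx = 123*exp(-5*t/4 + 8*x)/4 and diffusion = f_x = 8*exp(-5*t/4 + 8*x). Substituting x = B_t:
  d(exp(8*B_t - 5*t/4)) = (123*exp(8*B_t - 5*t/4)/4) dt + (8*exp(8*B_t - 5*t/4)) dB_t.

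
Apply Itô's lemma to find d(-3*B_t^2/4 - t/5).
d(-3*B_t^2/4 - t/5) = (-19/20) dt + (-3*B_t/2) dB_t

Itô's formula for f(t, x): d f(t, B_t) = (f_t + (1/2) f_xx) dt + f_x dB_t. Compute partials of f(t, x) = -t/5 - 3*x^2/4:
  f_t(t,x)  = -1/5
  f_x(t,x)  = -3*x/2
  f_xx(t,x) = -3/2
Assemble drift = f_t + (1/2) f_xx = -19/20 and diffusion = f_x = -3*x/2. Substituting x = B_t:
  d(-3*B_t^2/4 - t/5) = (-19/20) dt + (-3*B_t/2) dB_t.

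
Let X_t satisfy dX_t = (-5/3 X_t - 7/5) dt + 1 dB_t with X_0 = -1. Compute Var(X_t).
Var(X_t) = 3/10 - 3*exp(-10*t/3)/10

The variance V(t) = Var(X_t) satisfies V'(t) = 2 a V(t) + c^2 with V(0) = 0 (drift coefficient is linear in X, diffusion is constant). With a = -5/3, c = 1, the solution is
  V(t) = (c^2 / (2 a)) * (exp(2 a t) - 1)
       = (1^2 / (2*(-5/3))) * (exp((-10/3) t) - 1)
       = 3/10 - 3*exp(-10*t/3)/10.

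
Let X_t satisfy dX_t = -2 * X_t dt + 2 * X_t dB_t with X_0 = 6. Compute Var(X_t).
Var(X_t) = 36 - 36*exp(-4*t)

For GBM dX = mu X dt + sigma X dB with X_0 = x_0, apply Itô to Y = log X: dY = (mu - sigma^2/2) dt + sigma dB, so Y_t = log(x_0) + (mu - sigma^2/2) t + sigma B_t and hence X_t = x_0 * exp((mu - sigma^2/2) t + sigma B_t).
With mu = -2, sigma = 2, x_0 = 6, this gives:
  X_t = 6 * exp((-4) * t + (2) * B_t).
Since sigma*B_t ~ Normal(0, sigma^2 t), E[exp(sigma*B_t)] = exp(sigma^2 t / 2); so E[X_t] = x_0 * exp((mu - sigma^2/2) t) * exp(sigma^2 t / 2) = x_0 * exp(mu t) = 6*exp(-2*t).
Var(X_t) = E[X_t^2] - (E[X_t])^2 = x_0^2 * exp(2 mu t) * (exp(sigma^2 t) - 1) = 36 - 36*exp(-4*t).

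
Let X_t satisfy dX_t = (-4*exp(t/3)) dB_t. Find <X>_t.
<X>_t = 24*exp(2*t/3) - 24

For an Itô process dX_t = a(t) dt + b(t) dB_t, the quadratic variation is <X>_t = int_0^t b(s)^2 ds (the drift term does not contribute). Here b(s) = -4*exp(s/3), so
  b(s)^2 = 16*exp(2*s/3).
Integrating from 0 to t:
  <X>_t = int_0^t (16*exp(2*s/3)) ds = 24*exp(2*t/3) - 24.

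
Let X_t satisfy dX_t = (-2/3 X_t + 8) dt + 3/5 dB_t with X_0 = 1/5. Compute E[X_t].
E[X_t] = 12 - 59*exp(-2*t/3)/5

Taking expectations and using E[dB_t] = 0, the mean m(t) = E[X_t] satisfies the ODE m'(t) = a m(t) + b with m(0) = x_0. With a = -2/3, b = 8, x_0 = 1/5, the solution is
  m(t) = x_0 * exp(a t) + (b/a) * (exp(a t) - 1)
       = (1/5) * exp((-2/3) t) + (8/(-2/3)) * (exp((-2/3) t) - 1)
       = 12 - 59*exp(-2*t/3)/5.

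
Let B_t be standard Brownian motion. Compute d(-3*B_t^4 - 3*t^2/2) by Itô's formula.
d(-3*B_t^4 - 3*t^2/2) = (-18*B_t^2 - 3*t) dt + (-12*B_t^3) dB_t

Itô's formula for f(t, x): d f(t, B_t) = (f_t + (1/2) f_xx) dt + f_x dB_t. Compute partials of f(t, x) = -3*t^2/2 - 3*x^4:
  f_t(t,x)  = -3*t
  f_x(t,x)  = -12*x^3
  f_xx(t,x) = -36*x^2
Assemble drift = f_t + (1/2) f_xx = -3*t - 18*x^2 and diffusion = f_x = -12*x^3. Substituting x = B_t:
  d(-3*B_t^4 - 3*t^2/2) = (-18*B_t^2 - 3*t) dt + (-12*B_t^3) dB_t.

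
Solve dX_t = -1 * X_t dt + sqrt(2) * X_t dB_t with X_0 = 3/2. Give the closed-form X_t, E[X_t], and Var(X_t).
X_t = 3/2 * exp((-2) t + (sqrt(2)) B_t); E[X_t] = 3*exp(-t)/2; Var(X_t) = 9/4 - 9*exp(-2*t)/4

For GBM dX = mu X dt + sigma X dB with X_0 = x_0, apply Itô to Y = log X: dY = (mu - sigma^2/2) dt + sigma dB, so Y_t = log(x_0) + (mu - sigma^2/2) t + sigma B_t and hence X_t = x_0 * exp((mu - sigma^2/2) t + sigma B_t).
With mu = -1, sigma = sqrt(2), x_0 = 3/2, this gives:
  X_t = 3/2 * exp((-2) * t + (sqrt(2)) * B_t).
Since sigma*B_t ~ Normal(0, sigma^2 t), E[exp(sigma*B_t)] = exp(sigma^2 t / 2); so E[X_t] = x_0 * exp((mu - sigma^2/2) t) * exp(sigma^2 t / 2) = x_0 * exp(mu t) = 3*exp(-t)/2.
Var(X_t) = E[X_t^2] - (E[X_t])^2 = x_0^2 * exp(2 mu t) * (exp(sigma^2 t) - 1) = 9/4 - 9*exp(-2*t)/4.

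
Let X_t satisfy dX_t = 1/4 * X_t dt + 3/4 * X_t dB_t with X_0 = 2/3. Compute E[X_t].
E[X_t] = 2*exp(t/4)/3

For GBM dX = mu X dt + sigma X dB with X_0 = x_0, apply Itô to Y = log X: dY = (mu - sigma^2/2) dt + sigma dB, so Y_t = log(x_0) + (mu - sigma^2/2) t + sigma B_t and hence X_t = x_0 * exp((mu - sigma^2/2) t + sigma B_t).
With mu = 1/4, sigma = 3/4, x_0 = 2/3, this gives:
  X_t = 2/3 * exp((-1/32) * t + (3/4) * B_t).
Since sigma*B_t ~ Normal(0, sigma^2 t), E[exp(sigma*B_t)] = exp(sigma^2 t / 2); so E[X_t] = x_0 * exp((mu - sigma^2/2) t) * exp(sigma^2 t / 2) = x_0 * exp(mu t) = 2*exp(t/4)/3.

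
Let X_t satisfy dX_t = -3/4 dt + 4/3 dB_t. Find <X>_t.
<X>_t = 16*t/9

For an Itô process dX_t = a(t) dt + b(t) dB_t, the quadratic variation is <X>_t = int_0^t b(s)^2 ds (the drift term does not contribute). Here b(s) = 4/3, so
  b(s)^2 = 16/9.
Integrating from 0 to t:
  <X>_t = int_0^t (16/9) ds = 16*t/9.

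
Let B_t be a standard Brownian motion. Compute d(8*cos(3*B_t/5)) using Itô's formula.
d(8*cos(3*B_t/5)) = (-36*cos(3*B_t/5)/25) dt + (-24*sin(3*B_t/5)/5) dB_t

Itô's formula for f(B_t) gives d f(B_t) = f'(B_t) dB_t + (1/2) f''(B_t) dt. Compute derivatives of f(x) = 8*cos(3*x/5):
  f'(x)  = -24*sin(3*x/5)/5
  f''(x) = -72*cos(3*x/5)/25
Substitute x = B_t and multiply the f'' term by 1/2:
  drift     = (1/2) * (-72*cos(3*x/5)/25) evaluated at B_t = -36*cos(3*B_t/5)/25
  diffusion = (-24*sin(3*x/5)/5) evaluated at B_t = -24*sin(3*B_t/5)/5
Therefore d(8*cos(3*B_t/5)) = (-36*cos(3*B_t/5)/25) dt + (-24*sin(3*B_t/5)/5) dB_t.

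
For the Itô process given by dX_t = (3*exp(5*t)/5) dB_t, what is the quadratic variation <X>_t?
<X>_t = 9*exp(10*t)/250 - 9/250

For an Itô process dX_t = a(t) dt + b(t) dB_t, the quadratic variation is <X>_t = int_0^t b(s)^2 ds (the drift term does not contribute). Here b(s) = 3*exp(5*s)/5, so
  b(s)^2 = 9*exp(10*s)/25.
Integrating from 0 to t:
  <X>_t = int_0^t (9*exp(10*s)/25) ds = 9*exp(10*t)/250 - 9/250.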